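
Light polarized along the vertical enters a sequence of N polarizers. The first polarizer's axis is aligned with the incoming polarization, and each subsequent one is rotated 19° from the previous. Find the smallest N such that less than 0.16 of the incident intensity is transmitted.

N = 18

First polarizer is aligned with the polarization: full transmission.
Each further stage multiplies by cos²(19°) = 0.894.
After N polarizers: T = 0.894^(N−1). Require T < 0.16 ⇒ N−1 > ln(0.16)/ln(0.894) = 16.36, so N−1 ≥ 17 and N = 18.
Check: N=18 gives T = 0.1489 < 0.16; N=17 gives T = 0.1665.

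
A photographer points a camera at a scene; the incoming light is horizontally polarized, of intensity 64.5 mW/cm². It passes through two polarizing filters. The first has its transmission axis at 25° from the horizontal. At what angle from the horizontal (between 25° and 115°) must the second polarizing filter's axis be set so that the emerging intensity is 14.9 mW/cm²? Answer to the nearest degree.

By Malus's law, I₁ = I₀ cos²(25° − 0°) = I₀ cos²(25°) = 0.8214 I₀.
Target fraction: 14.9 / 64.5 mW/cm² = 0.231 of I₀.
Need I₂/I₀ = 0.231, so cos²(θ − 25°) = 0.231 / 0.8214 = 0.2812.
θ − 25° = arccos(√0.2812) = 58.0°, giving θ ≈ 25 + 58.0 = 83.0°.

θ ≈ 83°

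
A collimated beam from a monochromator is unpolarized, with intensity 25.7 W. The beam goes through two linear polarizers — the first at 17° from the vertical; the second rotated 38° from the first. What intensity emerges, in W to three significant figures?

I ≈ 7.98 W

Unpolarized light through the first polarizer → I₁ = 25.7 W/2 = 12.85 W, polarized at 17°.
I₂ = I₁ · cos²(38°) = 12.85 · 0.621 = 7.979 W.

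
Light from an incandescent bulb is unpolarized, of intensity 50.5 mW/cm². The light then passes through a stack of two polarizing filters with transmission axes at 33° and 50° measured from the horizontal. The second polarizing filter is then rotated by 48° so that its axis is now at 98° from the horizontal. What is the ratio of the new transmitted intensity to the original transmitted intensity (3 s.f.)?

I_new/I_old ≈ 0.195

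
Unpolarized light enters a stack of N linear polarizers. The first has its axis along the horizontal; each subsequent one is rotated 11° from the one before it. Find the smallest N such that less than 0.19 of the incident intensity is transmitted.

First polarizer halves the unpolarized light: factor 1/2.
Each further stage multiplies by cos²(11°) = 0.9636.
After N polarizers: T = 0.5·0.9636^(N−1). Require T < 0.19 ⇒ N−1 > ln(0.19/0.5)/ln(0.9636) = 26.09, so N−1 ≥ 27 and N = 28.
Check: N=28 gives T = 0.1837 < 0.19; N=27 gives T = 0.1906.

N = 28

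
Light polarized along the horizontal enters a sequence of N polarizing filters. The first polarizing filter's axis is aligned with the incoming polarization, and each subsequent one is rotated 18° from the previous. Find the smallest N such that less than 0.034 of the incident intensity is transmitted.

First polarizer is aligned with the polarization: full transmission.
Each further stage multiplies by cos²(18°) = 0.9045.
After N polarizers: T = 0.9045^(N−1). Require T < 0.034 ⇒ N−1 > ln(0.034)/ln(0.9045) = 33.69, so N−1 ≥ 34 and N = 35.
Check: N=35 gives T = 0.03296 < 0.034; N=34 gives T = 0.03644.

N = 35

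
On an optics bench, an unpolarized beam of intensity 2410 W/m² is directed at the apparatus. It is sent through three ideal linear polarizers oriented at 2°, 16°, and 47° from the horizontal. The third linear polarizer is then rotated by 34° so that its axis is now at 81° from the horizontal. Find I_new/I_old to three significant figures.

Before rotation:
Unpolarized light through the first polarizer → I₁ = ½ I₀, now polarized at 2°.
I₂ = I₁ cos²(16° − 2°) = 0.5 I₀ · cos²(14°) = 0.4707 I₀.
I₃ = I₂ cos²(47° − 16°) = 0.4707 I₀ · cos²(31°) = 0.3459 I₀.
After rotation:
Unpolarized light through the first polarizer → I₁ = ½ I₀, now polarized at 2°.
I₂ = I₁ cos²(16° − 2°) = 0.5 I₀ · cos²(14°) = 0.4707 I₀.
I₃ = I₂ cos²(81° − 16°) = 0.4707 I₀ · cos²(65°) = 0.08408 I₀.
Ratio = 0.08408 / 0.3459 = 0.2431.

I_new/I_old ≈ 0.243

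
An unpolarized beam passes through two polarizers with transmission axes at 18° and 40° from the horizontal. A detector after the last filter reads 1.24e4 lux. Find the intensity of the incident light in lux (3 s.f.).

I₀ ≈ 2.88e4 lux

Unpolarized light through the first polarizer → I₁ = ½ I₀, now polarized at 18°.
I₂ = I₁ cos²(40° − 18°) = 0.5 I₀ · cos²(22°) = 0.4298 I₀.
So 1.24e4 lux = 0.4298 I₀, giving I₀ = 1.24e4/0.4298 = 2.885e+04 lux.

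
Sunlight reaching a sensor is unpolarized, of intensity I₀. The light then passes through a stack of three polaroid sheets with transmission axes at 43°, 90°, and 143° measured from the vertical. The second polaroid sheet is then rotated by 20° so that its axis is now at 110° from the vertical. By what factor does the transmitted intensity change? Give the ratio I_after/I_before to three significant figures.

Before rotation:
Unpolarized light through the first polarizer → I₁ = ½ I₀, now polarized at 43°.
I₂ = I₁ cos²(90° − 43°) = 0.5 I₀ · cos²(47°) = 0.2326 I₀.
I₃ = I₂ cos²(143° − 90°) = 0.2326 I₀ · cos²(53°) = 0.08423 I₀.
After rotation:
Unpolarized light through the first polarizer → I₁ = ½ I₀, now polarized at 43°.
I₂ = I₁ cos²(110° − 43°) = 0.5 I₀ · cos²(67°) = 0.07634 I₀.
I₃ = I₂ cos²(143° − 110°) = 0.07634 I₀ · cos²(33°) = 0.05369 I₀.
Ratio = 0.05369 / 0.08423 = 0.6374.

I_new/I_old ≈ 0.637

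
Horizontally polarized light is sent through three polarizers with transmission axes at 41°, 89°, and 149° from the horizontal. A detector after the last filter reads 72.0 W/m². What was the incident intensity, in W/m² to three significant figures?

By Malus's law, I₁ = I₀ cos²(41° − 0°) = I₀ cos²(41°) = 0.5696 I₀.
I₂ = I₁ cos²(89° − 41°) = 0.5696 I₀ · cos²(48°) = 0.255 I₀.
I₃ = I₂ cos²(149° − 89°) = 0.255 I₀ · cos²(60°) = 0.06376 I₀.
So 72.0 W/m² = 0.06376 I₀, giving I₀ = 72.0/0.06376 = 1129 W/m².

I₀ ≈ 1130 W/m²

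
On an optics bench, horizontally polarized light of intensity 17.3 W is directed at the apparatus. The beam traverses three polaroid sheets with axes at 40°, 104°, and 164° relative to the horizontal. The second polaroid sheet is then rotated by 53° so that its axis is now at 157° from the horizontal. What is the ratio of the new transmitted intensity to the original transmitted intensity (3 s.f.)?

I_new/I_old ≈ 4.23

Before rotation:
I₁ = I₀ cos²(40° − 0°) = I₀ cos²(40°) = 0.5868 I₀.
I₂ = I₁ cos²(104° − 40°) = 0.5868 I₀ · cos²(64°) = 0.1128 I₀.
I₃ = I₂ cos²(164° − 104°) = 0.1128 I₀ · cos²(60°) = 0.02819 I₀.
After rotation:
I₁ = I₀ cos²(40° − 0°) = I₀ cos²(40°) = 0.5868 I₀.
Angle between axes 1 and 2: 63°. I₂ = 0.5868 I₀ · cos²(63°) = 0.1209 I₀.
I₃ = I₂ cos²(164° − 157°) = 0.1209 I₀ · cos²(7°) = 0.1192 I₀.
Ratio = 0.1192 / 0.02819 = 4.226.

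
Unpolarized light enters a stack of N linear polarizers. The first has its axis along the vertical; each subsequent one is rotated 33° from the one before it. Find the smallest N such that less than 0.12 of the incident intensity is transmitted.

First polarizer halves the unpolarized light: factor 1/2.
Each further stage multiplies by cos²(33°) = 0.7034.
After N polarizers: T = 0.5·0.7034^(N−1). Require T < 0.12 ⇒ N−1 > ln(0.12/0.5)/ln(0.7034) = 4.06, so N−1 ≥ 5 and N = 6.
Check: N=6 gives T = 0.08608 < 0.12; N=5 gives T = 0.1224.

N = 6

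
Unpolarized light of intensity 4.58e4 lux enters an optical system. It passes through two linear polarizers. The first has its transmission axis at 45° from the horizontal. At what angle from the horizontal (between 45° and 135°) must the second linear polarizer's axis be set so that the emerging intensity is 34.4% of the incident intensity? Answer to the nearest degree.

Unpolarized light through the first polarizer → I₁ = ½ I₀, now polarized at 45°.
Need I₂/I₀ = 0.344, so cos²(θ − 45°) = 0.344 / 0.5 = 0.688.
θ − 45° = arccos(√0.688) = 34.0°, giving θ ≈ 45 + 34.0 = 79.0°.

θ ≈ 79°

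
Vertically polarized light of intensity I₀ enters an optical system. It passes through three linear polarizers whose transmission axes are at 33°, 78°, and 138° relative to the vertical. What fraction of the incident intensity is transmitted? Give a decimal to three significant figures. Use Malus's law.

By Malus's law, I₁ = I₀ cos²(33° − 0°) = I₀ cos²(33°) = 0.7034 I₀.
I₂ = I₁ cos²(78° − 33°) = 0.7034 I₀ · cos²(45°) = 0.3517 I₀.
I₃ = I₂ cos²(138° − 78°) = 0.3517 I₀ · cos²(60°) = 0.08792 I₀.
Transmitted fraction = 0.08792.

≈ 0.0879 I₀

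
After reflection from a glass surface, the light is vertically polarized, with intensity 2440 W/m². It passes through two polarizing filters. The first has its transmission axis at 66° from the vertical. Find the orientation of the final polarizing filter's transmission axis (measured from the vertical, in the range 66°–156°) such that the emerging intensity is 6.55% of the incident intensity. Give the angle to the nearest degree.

I₁ = I₀ cos²(66° − 0°) = I₀ cos²(66°) = 0.1654 I₀.
Need I₂/I₀ = 0.0655, so cos²(θ − 66°) = 0.0655 / 0.1654 = 0.3959.
θ − 66° = arccos(√0.3959) = 51.0°, giving θ ≈ 66 + 51.0 = 117.0°.

θ ≈ 117°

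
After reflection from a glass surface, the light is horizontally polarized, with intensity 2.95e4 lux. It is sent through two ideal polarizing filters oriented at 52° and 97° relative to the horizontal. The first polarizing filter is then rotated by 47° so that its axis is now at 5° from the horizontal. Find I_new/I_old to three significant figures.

Before rotation:
I₁ = I₀ cos²(52° − 0°) = I₀ cos²(52°) = 0.379 I₀.
I₂ = I₁ cos²(97° − 52°) = 0.379 I₀ · cos²(45°) = 0.1895 I₀.
After rotation:
I₁ = I₀ cos²(5° − 0°) = I₀ cos²(5°) = 0.9924 I₀.
Angle between axes 1 and 2: 88°. I₂ = 0.9924 I₀ · cos²(88°) = 0.001209 I₀.
Ratio = 0.001209 / 0.1895 = 0.006378.

I_new/I_old ≈ 0.00638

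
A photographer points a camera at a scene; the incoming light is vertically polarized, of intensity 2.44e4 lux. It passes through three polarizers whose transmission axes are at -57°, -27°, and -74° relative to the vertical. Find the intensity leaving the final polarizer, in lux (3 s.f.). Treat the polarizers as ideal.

By Malus's law, I₁ = 2.44e4 lux · cos²(57°) = 7238 lux.
I₂ = I₁ · cos²(30°) = 7238 · 0.75 = 5428 lux.
I₃ = I₂ · cos²(47°) = 5428 · 0.4651 = 2525 lux.

I ≈ 2520 lux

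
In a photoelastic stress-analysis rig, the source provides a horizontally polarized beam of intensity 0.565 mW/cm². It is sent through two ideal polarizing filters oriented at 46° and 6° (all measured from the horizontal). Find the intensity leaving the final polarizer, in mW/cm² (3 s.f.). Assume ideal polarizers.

By Malus's law, I₁ = 0.565 mW/cm² · cos²(46°) = 0.2726 mW/cm².
I₂ = I₁ · cos²(40°) = 0.2726 · 0.5868 = 0.16 mW/cm².

I ≈ 0.160 mW/cm²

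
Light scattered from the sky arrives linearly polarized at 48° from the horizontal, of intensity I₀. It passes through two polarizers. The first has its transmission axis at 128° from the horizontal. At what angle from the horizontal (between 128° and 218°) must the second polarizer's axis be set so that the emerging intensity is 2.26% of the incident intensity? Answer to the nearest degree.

θ ≈ 158°

I₁ = I₀ cos²(128° − 48°) = I₀ cos²(80°) = 0.03015 I₀.
Need I₂/I₀ = 0.0226, so cos²(θ − 128°) = 0.0226 / 0.03015 = 0.7495.
θ − 128° = arccos(√0.7495) = 30.0°, giving θ ≈ 128 + 30.0 = 158.0°.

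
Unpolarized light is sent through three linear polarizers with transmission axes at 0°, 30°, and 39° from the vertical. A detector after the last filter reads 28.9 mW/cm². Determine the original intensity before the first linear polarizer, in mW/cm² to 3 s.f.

I₀ ≈ 79.0 mW/cm²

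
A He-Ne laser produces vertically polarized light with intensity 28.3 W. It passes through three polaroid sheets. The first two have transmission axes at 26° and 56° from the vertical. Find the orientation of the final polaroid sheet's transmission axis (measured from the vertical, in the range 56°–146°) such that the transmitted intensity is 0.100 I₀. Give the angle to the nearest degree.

θ ≈ 122°

By Malus's law, I₁ = I₀ cos²(26° − 0°) = I₀ cos²(26°) = 0.8078 I₀.
I₂ = I₁ cos²(56° − 26°) = 0.8078 I₀ · cos²(30°) = 0.6059 I₀.
Need I₃/I₀ = 0.1, so cos²(θ − 56°) = 0.1 / 0.6059 = 0.1651.
θ − 56° = arccos(√0.1651) = 66.0°, giving θ ≈ 56 + 66.0 = 122.0°.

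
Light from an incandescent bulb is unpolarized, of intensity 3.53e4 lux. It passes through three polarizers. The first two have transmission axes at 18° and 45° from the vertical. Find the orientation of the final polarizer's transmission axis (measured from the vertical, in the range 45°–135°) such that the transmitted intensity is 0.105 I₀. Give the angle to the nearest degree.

θ ≈ 104°

Unpolarized light through the first polarizer → I₁ = ½ I₀, now polarized at 18°.
I₂ = I₁ cos²(45° − 18°) = 0.5 I₀ · cos²(27°) = 0.3969 I₀.
Need I₃/I₀ = 0.105, so cos²(θ − 45°) = 0.105 / 0.3969 = 0.2645.
θ − 45° = arccos(√0.2645) = 59.0°, giving θ ≈ 45 + 59.0 = 104.0°.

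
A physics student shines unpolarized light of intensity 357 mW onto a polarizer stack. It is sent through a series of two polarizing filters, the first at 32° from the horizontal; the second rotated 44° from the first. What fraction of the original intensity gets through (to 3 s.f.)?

I/I₀ ≈ 0.259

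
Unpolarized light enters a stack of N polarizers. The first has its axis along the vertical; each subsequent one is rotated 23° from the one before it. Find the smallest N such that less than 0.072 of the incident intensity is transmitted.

N = 13

First polarizer halves the unpolarized light: factor 1/2.
Each further stage multiplies by cos²(23°) = 0.8473.
After N polarizers: T = 0.5·0.8473^(N−1). Require T < 0.072 ⇒ N−1 > ln(0.072/0.5)/ln(0.8473) = 11.70, so N−1 ≥ 12 and N = 13.
Check: N=13 gives T = 0.06849 < 0.072; N=12 gives T = 0.08082.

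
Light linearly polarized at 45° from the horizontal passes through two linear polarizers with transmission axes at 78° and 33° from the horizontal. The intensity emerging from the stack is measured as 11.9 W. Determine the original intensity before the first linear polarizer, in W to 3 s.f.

I₀ ≈ 33.8 W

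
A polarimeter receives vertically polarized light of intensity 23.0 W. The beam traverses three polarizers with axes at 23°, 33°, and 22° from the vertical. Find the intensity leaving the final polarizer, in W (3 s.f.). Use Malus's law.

I ≈ 18.2 W

By Malus's law, I₁ = 23.0 W · cos²(23°) = 19.49 W.
I₂ = I₁ · cos²(10°) = 19.49 · 0.9698 = 18.9 W.
I₃ = I₂ · cos²(11°) = 18.9 · 0.9636 = 18.21 W.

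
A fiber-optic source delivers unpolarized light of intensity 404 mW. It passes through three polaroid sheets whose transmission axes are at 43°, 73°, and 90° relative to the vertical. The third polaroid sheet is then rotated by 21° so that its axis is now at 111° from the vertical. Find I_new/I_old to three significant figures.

I_new/I_old ≈ 0.679

Before rotation:
Unpolarized light through the first polarizer → I₁ = ½ I₀, now polarized at 43°.
I₂ = I₁ cos²(73° − 43°) = 0.5 I₀ · cos²(30°) = 0.375 I₀.
I₃ = I₂ cos²(90° − 73°) = 0.375 I₀ · cos²(17°) = 0.3429 I₀.
After rotation:
Unpolarized light through the first polarizer → I₁ = ½ I₀, now polarized at 43°.
I₂ = I₁ cos²(73° − 43°) = 0.5 I₀ · cos²(30°) = 0.375 I₀.
I₃ = I₂ cos²(111° − 73°) = 0.375 I₀ · cos²(38°) = 0.2329 I₀.
Ratio = 0.2329 / 0.3429 = 0.679.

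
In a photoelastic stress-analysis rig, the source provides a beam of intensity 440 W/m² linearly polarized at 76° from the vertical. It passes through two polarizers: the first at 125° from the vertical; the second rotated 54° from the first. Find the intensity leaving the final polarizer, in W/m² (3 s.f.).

I ≈ 65.4 W/m²

By Malus's law, I₁ = 440 W/m² · cos²(49°) = 189.4 W/m².
I₂ = I₁ · cos²(54°) = 189.4 · 0.3455 = 65.43 W/m².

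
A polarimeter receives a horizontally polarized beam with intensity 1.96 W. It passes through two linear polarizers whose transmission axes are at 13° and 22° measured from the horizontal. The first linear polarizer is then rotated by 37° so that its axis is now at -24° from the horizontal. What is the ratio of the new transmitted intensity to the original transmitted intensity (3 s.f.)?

Before rotation:
I₁ = I₀ cos²(13° − 0°) = I₀ cos²(13°) = 0.9494 I₀.
I₂ = I₁ cos²(22° − 13°) = 0.9494 I₀ · cos²(9°) = 0.9262 I₀.
After rotation:
I₁ = I₀ cos²(-24° − 0°) = I₀ cos²(24°) = 0.8346 I₀.
I₂ = I₁ cos²(22° + 24°) = 0.8346 I₀ · cos²(46°) = 0.4027 I₀.
Ratio = 0.4027 / 0.9262 = 0.4348.

I_new/I_old ≈ 0.435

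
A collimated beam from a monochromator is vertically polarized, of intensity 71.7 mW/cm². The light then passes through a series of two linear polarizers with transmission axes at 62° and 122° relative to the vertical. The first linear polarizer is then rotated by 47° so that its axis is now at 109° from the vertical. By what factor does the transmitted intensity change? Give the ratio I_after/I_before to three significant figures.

I_new/I_old ≈ 1.83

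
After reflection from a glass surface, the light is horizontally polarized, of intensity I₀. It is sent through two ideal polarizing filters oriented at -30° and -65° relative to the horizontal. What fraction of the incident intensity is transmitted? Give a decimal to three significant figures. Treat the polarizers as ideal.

By Malus's law, I₁ = I₀ cos²(-30° − 0°) = I₀ cos²(30°) = 0.75 I₀.
I₂ = I₁ cos²(-65° + 30°) = 0.75 I₀ · cos²(35°) = 0.5033 I₀.
Transmitted fraction = 0.5033.

≈ 0.503 I₀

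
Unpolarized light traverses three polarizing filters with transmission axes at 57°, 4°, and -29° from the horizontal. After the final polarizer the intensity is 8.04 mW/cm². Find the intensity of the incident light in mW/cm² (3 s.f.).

Unpolarized light through the first polarizer → I₁ = ½ I₀, now polarized at 57°.
I₂ = I₁ cos²(4° − 57°) = 0.5 I₀ · cos²(53°) = 0.1811 I₀.
I₃ = I₂ cos²(-29° − 4°) = 0.1811 I₀ · cos²(33°) = 0.1274 I₀.
So 8.04 mW/cm² = 0.1274 I₀, giving I₀ = 8.04/0.1274 = 63.12 mW/cm².

I₀ ≈ 63.1 mW/cm²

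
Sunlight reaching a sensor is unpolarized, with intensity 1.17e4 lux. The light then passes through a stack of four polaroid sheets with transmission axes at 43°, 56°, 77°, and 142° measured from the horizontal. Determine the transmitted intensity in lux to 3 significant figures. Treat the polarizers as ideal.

I ≈ 865 lux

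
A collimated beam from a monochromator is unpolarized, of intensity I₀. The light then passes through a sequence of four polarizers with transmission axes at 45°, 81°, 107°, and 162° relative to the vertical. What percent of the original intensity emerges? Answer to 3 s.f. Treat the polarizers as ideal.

≈ 8.70%

Unpolarized light through the first polarizer → I₁ = ½ I₀, now polarized at 45°.
I₂ = I₁ cos²(81° − 45°) = 0.5 I₀ · cos²(36°) = 0.3273 I₀.
I₃ = I₂ cos²(107° − 81°) = 0.3273 I₀ · cos²(26°) = 0.2644 I₀.
I₄ = I₃ cos²(162° − 107°) = 0.2644 I₀ · cos²(55°) = 0.08697 I₀.
That is 8.697% of the incident intensity.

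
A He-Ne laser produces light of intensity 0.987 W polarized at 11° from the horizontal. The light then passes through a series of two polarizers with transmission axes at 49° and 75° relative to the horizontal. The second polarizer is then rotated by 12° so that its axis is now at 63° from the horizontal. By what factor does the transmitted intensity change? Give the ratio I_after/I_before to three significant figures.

Before rotation:
By Malus's law, I₁ = I₀ cos²(49° − 11°) = I₀ cos²(38°) = 0.621 I₀.
I₂ = I₁ cos²(75° − 49°) = 0.621 I₀ · cos²(26°) = 0.5016 I₀.
After rotation:
I₁ = I₀ cos²(49° − 11°) = I₀ cos²(38°) = 0.621 I₀.
I₂ = I₁ cos²(63° − 49°) = 0.621 I₀ · cos²(14°) = 0.5846 I₀.
Ratio = 0.5846 / 0.5016 = 1.165.

I_new/I_old ≈ 1.17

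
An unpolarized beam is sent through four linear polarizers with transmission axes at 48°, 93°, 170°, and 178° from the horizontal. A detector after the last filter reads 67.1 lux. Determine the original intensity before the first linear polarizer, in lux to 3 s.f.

I₀ ≈ 5410 lux

Unpolarized light through the first polarizer → I₁ = ½ I₀, now polarized at 48°.
I₂ = I₁ cos²(93° − 48°) = 0.5 I₀ · cos²(45°) = 0.25 I₀.
I₃ = I₂ cos²(170° − 93°) = 0.25 I₀ · cos²(77°) = 0.01265 I₀.
I₄ = I₃ cos²(178° − 170°) = 0.01265 I₀ · cos²(8°) = 0.01241 I₀.
So 67.1 lux = 0.01241 I₀, giving I₀ = 67.1/0.01241 = 5409 lux.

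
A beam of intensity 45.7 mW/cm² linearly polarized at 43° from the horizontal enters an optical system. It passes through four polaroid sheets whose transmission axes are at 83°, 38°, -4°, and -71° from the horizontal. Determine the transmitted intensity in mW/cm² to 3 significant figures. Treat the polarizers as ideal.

I₁ = 45.7 mW/cm² · cos²(40°) = 26.82 mW/cm².
I₂ = I₁ · cos²(45°) = 26.82 · 0.5 = 13.41 mW/cm².
I₃ = I₂ · cos²(42°) = 13.41 · 0.5523 = 7.405 mW/cm².
I₄ = I₃ · cos²(67°) = 7.405 · 0.1527 = 1.131 mW/cm².

I ≈ 1.13 mW/cm²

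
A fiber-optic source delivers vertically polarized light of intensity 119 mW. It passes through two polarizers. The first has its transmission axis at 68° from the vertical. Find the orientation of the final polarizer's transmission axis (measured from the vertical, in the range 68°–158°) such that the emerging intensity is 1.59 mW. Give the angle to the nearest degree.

By Malus's law, I₁ = I₀ cos²(68° − 0°) = I₀ cos²(68°) = 0.1403 I₀.
Target fraction: 1.59 / 119 mW = 0.01336 of I₀.
Need I₂/I₀ = 0.01336, so cos²(θ − 68°) = 0.01336 / 0.1403 = 0.09521.
θ − 68° = arccos(√0.09521) = 72.0°, giving θ ≈ 68 + 72.0 = 140.0°.

θ ≈ 140°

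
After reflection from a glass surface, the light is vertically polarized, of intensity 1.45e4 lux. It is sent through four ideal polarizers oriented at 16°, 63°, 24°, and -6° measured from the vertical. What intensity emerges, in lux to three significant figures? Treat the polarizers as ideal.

I₁ = 1.45e4 lux · cos²(16°) = 1.34e+04 lux.
I₂ = I₁ · cos²(47°) = 1.34e+04 · 0.4651 = 6232 lux.
I₃ = I₂ · cos²(39°) = 6232 · 0.604 = 3764 lux.
I₄ = I₃ · cos²(30°) = 3764 · 0.75 = 2823 lux.

I ≈ 2820 lux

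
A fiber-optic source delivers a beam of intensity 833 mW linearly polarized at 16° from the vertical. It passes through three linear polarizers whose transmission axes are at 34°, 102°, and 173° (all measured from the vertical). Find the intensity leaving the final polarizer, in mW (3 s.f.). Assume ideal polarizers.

I ≈ 11.2 mW

I₁ = 833 mW · cos²(18°) = 753.5 mW.
I₂ = I₁ · cos²(68°) = 753.5 · 0.1403 = 105.7 mW.
I₃ = I₂ · cos²(71°) = 105.7 · 0.106 = 11.21 mW.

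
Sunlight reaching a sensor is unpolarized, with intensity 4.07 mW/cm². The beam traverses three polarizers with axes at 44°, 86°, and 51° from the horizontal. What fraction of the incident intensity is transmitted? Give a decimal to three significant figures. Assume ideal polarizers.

I/I₀ ≈ 0.185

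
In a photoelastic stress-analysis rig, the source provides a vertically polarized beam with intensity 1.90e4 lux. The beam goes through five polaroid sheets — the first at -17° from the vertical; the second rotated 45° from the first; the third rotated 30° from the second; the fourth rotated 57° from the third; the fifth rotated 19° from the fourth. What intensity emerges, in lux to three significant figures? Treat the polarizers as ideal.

I ≈ 1730 lux

By Malus's law, I₁ = 1.90e4 lux · cos²(17°) = 1.738e+04 lux.
I₂ = I₁ · cos²(45°) = 1.738e+04 · 0.5 = 8688 lux.
I₃ = I₂ · cos²(30°) = 8688 · 0.75 = 6516 lux.
I₄ = I₃ · cos²(57°) = 6516 · 0.2966 = 1933 lux.
I₅ = I₄ · cos²(19°) = 1933 · 0.894 = 1728 lux.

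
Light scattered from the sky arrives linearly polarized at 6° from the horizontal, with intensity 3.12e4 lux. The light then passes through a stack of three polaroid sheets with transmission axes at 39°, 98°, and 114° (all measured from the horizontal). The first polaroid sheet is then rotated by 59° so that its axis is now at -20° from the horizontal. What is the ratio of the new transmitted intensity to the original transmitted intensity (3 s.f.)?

Before rotation:
By Malus's law, I₁ = I₀ cos²(39° − 6°) = I₀ cos²(33°) = 0.7034 I₀.
I₂ = I₁ cos²(98° − 39°) = 0.7034 I₀ · cos²(59°) = 0.1866 I₀.
I₃ = I₂ cos²(114° − 98°) = 0.1866 I₀ · cos²(16°) = 0.1724 I₀.
After rotation:
I₁ = I₀ cos²(-20° − 6°) = I₀ cos²(26°) = 0.8078 I₀.
Angle between axes 1 and 2: 62°. I₂ = 0.8078 I₀ · cos²(62°) = 0.178 I₀.
I₃ = I₂ cos²(114° − 98°) = 0.178 I₀ · cos²(16°) = 0.1645 I₀.
Ratio = 0.1645 / 0.1724 = 0.9543.

I_new/I_old ≈ 0.954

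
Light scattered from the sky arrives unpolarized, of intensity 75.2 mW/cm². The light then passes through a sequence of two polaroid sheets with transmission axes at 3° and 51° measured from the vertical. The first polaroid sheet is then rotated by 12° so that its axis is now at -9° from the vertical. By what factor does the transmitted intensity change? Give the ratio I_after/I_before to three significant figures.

Before rotation:
Unpolarized light through the first polarizer → I₁ = ½ I₀, now polarized at 3°.
I₂ = I₁ cos²(51° − 3°) = 0.5 I₀ · cos²(48°) = 0.2239 I₀.
After rotation:
Unpolarized light through the first polarizer → I₁ = ½ I₀, now polarized at -9°.
I₂ = I₁ cos²(51° + 9°) = 0.5 I₀ · cos²(60°) = 0.125 I₀.
Ratio = 0.125 / 0.2239 = 0.5584.

I_new/I_old ≈ 0.558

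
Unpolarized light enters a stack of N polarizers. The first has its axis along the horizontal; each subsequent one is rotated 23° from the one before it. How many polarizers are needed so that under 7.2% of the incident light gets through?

First polarizer halves the unpolarized light: factor 1/2.
Each further stage multiplies by cos²(23°) = 0.8473.
After N polarizers: T = 0.5·0.8473^(N−1). Require T < 0.072 ⇒ N−1 > ln(0.072/0.5)/ln(0.8473) = 11.70, so N−1 ≥ 12 and N = 13.
Check: N=13 gives T = 0.06849 < 0.072; N=12 gives T = 0.08082.

N = 13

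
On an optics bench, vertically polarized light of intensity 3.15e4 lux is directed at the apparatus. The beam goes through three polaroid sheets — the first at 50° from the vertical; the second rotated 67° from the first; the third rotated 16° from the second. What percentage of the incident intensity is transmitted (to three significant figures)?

≈ 5.83%

By Malus's law, I₁ = 3.15e4 lux · cos²(50°) = 1.302e+04 lux.
I₂ = I₁ · cos²(67°) = 1.302e+04 · 0.1527 = 1987 lux.
I₃ = I₂ · cos²(16°) = 1987 · 0.924 = 1836 lux.
That is 5.829% of the incident intensity.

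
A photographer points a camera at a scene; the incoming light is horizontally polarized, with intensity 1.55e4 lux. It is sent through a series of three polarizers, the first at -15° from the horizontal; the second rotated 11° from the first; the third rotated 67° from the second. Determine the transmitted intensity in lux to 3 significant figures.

I₁ = 1.55e4 lux · cos²(15°) = 1.446e+04 lux.
I₂ = I₁ · cos²(11°) = 1.446e+04 · 0.9636 = 1.394e+04 lux.
I₃ = I₂ · cos²(67°) = 1.394e+04 · 0.1527 = 2127 lux.

I ≈ 2130 lux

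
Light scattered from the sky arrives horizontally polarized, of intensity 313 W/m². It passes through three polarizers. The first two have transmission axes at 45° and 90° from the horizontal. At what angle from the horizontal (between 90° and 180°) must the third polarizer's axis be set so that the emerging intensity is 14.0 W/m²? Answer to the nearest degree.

θ ≈ 155°

By Malus's law, I₁ = I₀ cos²(45° − 0°) = I₀ cos²(45°) = 0.5 I₀.
I₂ = I₁ cos²(90° − 45°) = 0.5 I₀ · cos²(45°) = 0.25 I₀.
Target fraction: 14.0 / 313 W/m² = 0.04473 of I₀.
Need I₃/I₀ = 0.04473, so cos²(θ − 90°) = 0.04473 / 0.25 = 0.1789.
θ − 90° = arccos(√0.1789) = 65.0°, giving θ ≈ 90 + 65.0 = 155.0°.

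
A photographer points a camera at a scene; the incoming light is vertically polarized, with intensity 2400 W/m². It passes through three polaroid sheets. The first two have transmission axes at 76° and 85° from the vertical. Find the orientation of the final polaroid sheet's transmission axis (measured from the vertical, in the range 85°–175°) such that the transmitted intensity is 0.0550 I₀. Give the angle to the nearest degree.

θ ≈ 96°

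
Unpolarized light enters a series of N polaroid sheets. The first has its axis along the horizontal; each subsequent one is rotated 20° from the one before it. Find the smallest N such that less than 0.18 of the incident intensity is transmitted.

N = 10

First polarizer halves the unpolarized light: factor 1/2.
Each further stage multiplies by cos²(20°) = 0.883.
After N polarizers: T = 0.5·0.883^(N−1). Require T < 0.18 ⇒ N−1 > ln(0.18/0.5)/ln(0.883) = 8.21, so N−1 ≥ 9 and N = 10.
Check: N=10 gives T = 0.1632 < 0.18; N=9 gives T = 0.1848.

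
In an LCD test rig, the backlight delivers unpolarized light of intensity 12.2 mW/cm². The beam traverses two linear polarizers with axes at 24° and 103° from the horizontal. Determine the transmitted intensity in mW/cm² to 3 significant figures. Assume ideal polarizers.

Unpolarized light through the first polarizer → I₁ = 12.2 mW/cm²/2 = 6.1 mW/cm², polarized at 24°.
I₂ = I₁ · cos²(79°) = 6.1 · 0.03641 = 0.2221 mW/cm².

I ≈ 0.222 mW/cm²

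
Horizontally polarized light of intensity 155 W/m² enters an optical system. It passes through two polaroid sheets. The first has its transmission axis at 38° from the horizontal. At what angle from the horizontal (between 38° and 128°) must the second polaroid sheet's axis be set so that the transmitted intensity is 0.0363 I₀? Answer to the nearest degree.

θ ≈ 114°

By Malus's law, I₁ = I₀ cos²(38° − 0°) = I₀ cos²(38°) = 0.621 I₀.
Need I₂/I₀ = 0.0363, so cos²(θ − 38°) = 0.0363 / 0.621 = 0.05846.
θ − 38° = arccos(√0.05846) = 76.0°, giving θ ≈ 38 + 76.0 = 114.0°.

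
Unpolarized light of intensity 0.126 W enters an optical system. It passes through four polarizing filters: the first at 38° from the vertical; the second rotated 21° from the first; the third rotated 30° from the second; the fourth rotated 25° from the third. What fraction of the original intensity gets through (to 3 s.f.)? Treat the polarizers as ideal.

I/I₀ ≈ 0.268

Unpolarized light through the first polarizer → I₁ = 0.126 W/2 = 0.063 W, polarized at 38°.
I₂ = I₁ · cos²(21°) = 0.063 · 0.8716 = 0.05491 W.
I₃ = I₂ · cos²(30°) = 0.05491 · 0.75 = 0.04118 W.
I₄ = I₃ · cos²(25°) = 0.04118 · 0.8214 = 0.03383 W.
Transmitted fraction = 0.2685.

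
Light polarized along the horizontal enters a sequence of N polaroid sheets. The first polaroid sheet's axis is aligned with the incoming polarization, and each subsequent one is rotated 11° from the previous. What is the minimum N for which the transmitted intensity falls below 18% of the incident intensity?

N = 48

First polarizer is aligned with the polarization: full transmission.
Each further stage multiplies by cos²(11°) = 0.9636.
After N polarizers: T = 0.9636^(N−1). Require T < 0.18 ⇒ N−1 > ln(0.18)/ln(0.9636) = 46.24, so N−1 ≥ 47 and N = 48.
Check: N=48 gives T = 0.175 < 0.18; N=47 gives T = 0.1816.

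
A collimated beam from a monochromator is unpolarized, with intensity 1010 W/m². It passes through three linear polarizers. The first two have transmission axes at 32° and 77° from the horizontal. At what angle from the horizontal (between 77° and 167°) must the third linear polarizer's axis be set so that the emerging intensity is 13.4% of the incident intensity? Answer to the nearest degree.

Unpolarized light through the first polarizer → I₁ = ½ I₀, now polarized at 32°.
I₂ = I₁ cos²(77° − 32°) = 0.5 I₀ · cos²(45°) = 0.25 I₀.
Need I₃/I₀ = 0.134, so cos²(θ − 77°) = 0.134 / 0.25 = 0.536.
θ − 77° = arccos(√0.536) = 42.9°, giving θ ≈ 77 + 42.9 = 119.9°.

θ ≈ 120°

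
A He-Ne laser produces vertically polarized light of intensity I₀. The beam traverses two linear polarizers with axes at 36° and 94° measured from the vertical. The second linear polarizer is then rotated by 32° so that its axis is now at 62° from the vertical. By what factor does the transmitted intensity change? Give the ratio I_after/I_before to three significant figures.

Before rotation:
I₁ = I₀ cos²(36° − 0°) = I₀ cos²(36°) = 0.6545 I₀.
I₂ = I₁ cos²(94° − 36°) = 0.6545 I₀ · cos²(58°) = 0.1838 I₀.
After rotation:
I₁ = I₀ cos²(36° − 0°) = I₀ cos²(36°) = 0.6545 I₀.
I₂ = I₁ cos²(62° − 36°) = 0.6545 I₀ · cos²(26°) = 0.5287 I₀.
Ratio = 0.5287 / 0.1838 = 2.877.

I_new/I_old ≈ 2.88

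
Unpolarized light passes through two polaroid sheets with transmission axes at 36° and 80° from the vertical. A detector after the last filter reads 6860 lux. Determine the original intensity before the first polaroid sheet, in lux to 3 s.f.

I₀ ≈ 2.65e4 lux

Unpolarized light through the first polarizer → I₁ = ½ I₀, now polarized at 36°.
I₂ = I₁ cos²(80° − 36°) = 0.5 I₀ · cos²(44°) = 0.2587 I₀.
So 6860 lux = 0.2587 I₀, giving I₀ = 6860/0.2587 = 2.651e+04 lux.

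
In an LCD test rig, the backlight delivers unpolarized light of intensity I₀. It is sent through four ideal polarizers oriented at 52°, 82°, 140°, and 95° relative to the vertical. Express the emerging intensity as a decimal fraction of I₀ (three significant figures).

≈ 0.0527 I₀

Unpolarized light through the first polarizer → I₁ = ½ I₀, now polarized at 52°.
I₂ = I₁ cos²(82° − 52°) = 0.5 I₀ · cos²(30°) = 0.375 I₀.
I₃ = I₂ cos²(140° − 82°) = 0.375 I₀ · cos²(58°) = 0.1053 I₀.
I₄ = I₃ cos²(95° − 140°) = 0.1053 I₀ · cos²(45°) = 0.05265 I₀.
Transmitted fraction = 0.05265.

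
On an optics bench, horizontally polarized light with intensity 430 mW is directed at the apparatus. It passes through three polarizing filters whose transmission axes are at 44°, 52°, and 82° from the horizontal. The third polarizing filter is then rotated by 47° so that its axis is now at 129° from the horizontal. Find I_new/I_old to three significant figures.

Before rotation:
By Malus's law, I₁ = I₀ cos²(44° − 0°) = I₀ cos²(44°) = 0.5174 I₀.
I₂ = I₁ cos²(52° − 44°) = 0.5174 I₀ · cos²(8°) = 0.5074 I₀.
I₃ = I₂ cos²(82° − 52°) = 0.5074 I₀ · cos²(30°) = 0.3806 I₀.
After rotation:
I₁ = I₀ cos²(44° − 0°) = I₀ cos²(44°) = 0.5174 I₀.
I₂ = I₁ cos²(52° − 44°) = 0.5174 I₀ · cos²(8°) = 0.5074 I₀.
I₃ = I₂ cos²(129° − 52°) = 0.5074 I₀ · cos²(77°) = 0.02568 I₀.
Ratio = 0.02568 / 0.3806 = 0.06747.

I_new/I_old ≈ 0.0675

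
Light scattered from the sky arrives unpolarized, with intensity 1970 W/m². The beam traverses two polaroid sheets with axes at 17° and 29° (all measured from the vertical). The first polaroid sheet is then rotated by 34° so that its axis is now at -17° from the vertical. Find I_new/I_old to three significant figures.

Before rotation:
Unpolarized light through the first polarizer → I₁ = ½ I₀, now polarized at 17°.
I₂ = I₁ cos²(29° − 17°) = 0.5 I₀ · cos²(12°) = 0.4784 I₀.
After rotation:
Unpolarized light through the first polarizer → I₁ = ½ I₀, now polarized at -17°.
I₂ = I₁ cos²(29° + 17°) = 0.5 I₀ · cos²(46°) = 0.2413 I₀.
Ratio = 0.2413 / 0.4784 = 0.5044.

I_new/I_old ≈ 0.504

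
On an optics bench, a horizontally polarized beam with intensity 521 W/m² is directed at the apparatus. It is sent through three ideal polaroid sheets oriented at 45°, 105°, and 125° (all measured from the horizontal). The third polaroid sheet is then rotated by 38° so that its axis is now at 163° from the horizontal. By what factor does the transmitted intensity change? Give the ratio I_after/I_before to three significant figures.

Before rotation:
I₁ = I₀ cos²(45° − 0°) = I₀ cos²(45°) = 0.5 I₀.
I₂ = I₁ cos²(105° − 45°) = 0.5 I₀ · cos²(60°) = 0.125 I₀.
I₃ = I₂ cos²(125° − 105°) = 0.125 I₀ · cos²(20°) = 0.1104 I₀.
After rotation:
I₁ = I₀ cos²(45° − 0°) = I₀ cos²(45°) = 0.5 I₀.
I₂ = I₁ cos²(105° − 45°) = 0.5 I₀ · cos²(60°) = 0.125 I₀.
I₃ = I₂ cos²(163° − 105°) = 0.125 I₀ · cos²(58°) = 0.0351 I₀.
Ratio = 0.0351 / 0.1104 = 0.318.

I_new/I_old ≈ 0.318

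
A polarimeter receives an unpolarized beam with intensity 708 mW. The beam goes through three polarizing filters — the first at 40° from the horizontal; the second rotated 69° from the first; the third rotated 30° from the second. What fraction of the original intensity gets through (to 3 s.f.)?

I/I₀ ≈ 0.0482

Unpolarized light through the first polarizer → I₁ = 708 mW/2 = 354 mW, polarized at 40°.
I₂ = I₁ · cos²(69°) = 354 · 0.1284 = 45.46 mW.
I₃ = I₂ · cos²(30°) = 45.46 · 0.75 = 34.1 mW.
Transmitted fraction = 0.04816.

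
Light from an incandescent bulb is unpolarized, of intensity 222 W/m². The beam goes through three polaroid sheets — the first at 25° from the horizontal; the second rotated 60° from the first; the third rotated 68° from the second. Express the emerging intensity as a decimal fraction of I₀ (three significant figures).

Unpolarized light through the first polarizer → I₁ = 222 W/m²/2 = 111 W/m², polarized at 25°.
I₂ = I₁ · cos²(60°) = 111 · 0.25 = 27.75 W/m².
I₃ = I₂ · cos²(68°) = 27.75 · 0.1403 = 3.894 W/m².
Transmitted fraction = 0.01754.

I/I₀ ≈ 0.0175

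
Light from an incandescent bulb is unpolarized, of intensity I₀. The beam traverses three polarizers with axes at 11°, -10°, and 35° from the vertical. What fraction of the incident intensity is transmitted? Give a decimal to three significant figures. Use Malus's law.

Unpolarized light through the first polarizer → I₁ = ½ I₀, now polarized at 11°.
I₂ = I₁ cos²(-10° − 11°) = 0.5 I₀ · cos²(21°) = 0.4358 I₀.
I₃ = I₂ cos²(35° + 10°) = 0.4358 I₀ · cos²(45°) = 0.2179 I₀.
Transmitted fraction = 0.2179.

≈ 0.218 I₀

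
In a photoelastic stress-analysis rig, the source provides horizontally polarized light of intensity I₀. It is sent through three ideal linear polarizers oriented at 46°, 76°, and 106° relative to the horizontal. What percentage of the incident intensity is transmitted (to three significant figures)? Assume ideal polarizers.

≈ 27.1%

I₁ = I₀ cos²(46° − 0°) = I₀ cos²(46°) = 0.4826 I₀.
I₂ = I₁ cos²(76° − 46°) = 0.4826 I₀ · cos²(30°) = 0.3619 I₀.
I₃ = I₂ cos²(106° − 76°) = 0.3619 I₀ · cos²(30°) = 0.2714 I₀.
That is 27.14% of the incident intensity.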